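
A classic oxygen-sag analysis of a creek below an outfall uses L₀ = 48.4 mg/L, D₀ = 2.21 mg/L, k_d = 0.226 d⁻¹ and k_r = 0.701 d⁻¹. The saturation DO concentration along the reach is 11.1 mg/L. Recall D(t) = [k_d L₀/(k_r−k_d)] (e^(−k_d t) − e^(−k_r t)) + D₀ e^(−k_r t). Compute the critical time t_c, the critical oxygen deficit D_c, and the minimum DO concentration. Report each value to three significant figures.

t_c ≈ 2.17 d; D_c ≈ 9.55 mg/L; min DO ≈ 1.55 mg/L

At the critical point dD/dt = 0, so k_d L₀ e^(−k_d t) = k_r D. Substituting D(t) from the Streeter–Phelps equation and solving for t gives
t_c = ln[(k_r/k_d)(1 − D₀(k_r−k_d)/(k_d L₀))] / (k_r−k_d).
Here k_r−k_d = 0.4750 d⁻¹ and 1 − D₀(k_r−k_d)/(k_d L₀) = 1 − 2.21×0.4750/(0.226×48.4) = 0.9040, so
t_c = ln(3.102 × 0.9040) / 0.4750 = 1.031 / 0.4750 = 2.171 d.
L(t_c) = L₀ e^(−k_d t_c) = 48.4 × 0.6123 = 29.63 mg/L, and at the critical point k_r D_c = k_d L, so D_c = (0.226/0.701) × 29.63 = 9.554 mg/L.
Minimum DO = C_s − D_c = 11.1 − 9.554 = 1.546 mg/L.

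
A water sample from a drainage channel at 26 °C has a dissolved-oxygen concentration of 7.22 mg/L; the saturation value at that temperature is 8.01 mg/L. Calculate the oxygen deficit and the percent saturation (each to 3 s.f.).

D ≈ 0.790 mg/L; 90.1 % saturation

D = C_s − C = 8.01 − 7.22 = 0.790 mg/L.
% saturation = 7.22/8.01 × 100 = 90.1 %.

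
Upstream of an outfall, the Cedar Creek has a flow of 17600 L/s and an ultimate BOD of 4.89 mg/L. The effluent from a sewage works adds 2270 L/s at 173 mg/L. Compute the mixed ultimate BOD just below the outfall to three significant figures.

Flow-weighted mixing: C = (Q_r C_r + Q_w C_w)/(Q_r + Q_w)
= (17600×4.89 + 2270×173)/(17600 + 2270) = 478800/19870 = 24.10 mg/L.

24.1 mg/L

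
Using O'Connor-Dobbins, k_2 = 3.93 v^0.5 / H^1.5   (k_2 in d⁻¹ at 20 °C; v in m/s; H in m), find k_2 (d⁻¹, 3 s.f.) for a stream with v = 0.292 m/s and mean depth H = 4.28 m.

k_2 = 3.93 × 0.292^0.5 / 4.28^1.5 = 3.93 × 0.5404 / 8.855 = 0.2398 d⁻¹.

k_2 ≈ 0.240 d⁻¹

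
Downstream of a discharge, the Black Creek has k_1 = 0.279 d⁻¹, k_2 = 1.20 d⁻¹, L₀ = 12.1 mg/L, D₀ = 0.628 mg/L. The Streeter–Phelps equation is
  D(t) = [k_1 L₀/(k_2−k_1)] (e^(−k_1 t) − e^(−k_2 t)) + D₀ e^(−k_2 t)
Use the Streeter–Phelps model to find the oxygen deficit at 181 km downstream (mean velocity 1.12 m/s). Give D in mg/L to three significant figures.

Travel time t = x/v = 181 km / (1.12 m/s) = 181000 m / 1.12 m/s = 161600 s = 1.870 d.
k_1 L₀/(k_2−k_1) = 0.279×12.1/(1.20−0.279) = 3.376/0.9210 = 3.665 mg/L.
e^(−k_1 t) = e^(−0.279×1.870) = 0.5934; e^(−k_2 t) = e^(−1.20×1.870) = 0.1060.
D = 3.665 × (0.5934 − 0.1060) + 0.628 × 0.1060 = 1.787 + 0.06655 = 1.853 mg/L.

D ≈ 1.85 mg/L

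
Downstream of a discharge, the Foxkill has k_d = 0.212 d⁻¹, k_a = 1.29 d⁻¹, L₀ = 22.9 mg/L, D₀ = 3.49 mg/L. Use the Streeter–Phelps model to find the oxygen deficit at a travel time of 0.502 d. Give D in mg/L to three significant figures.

k_d L₀/(k_a−k_d) = 0.212×22.9/(1.29−0.212) = 4.855/1.078 = 4.504 mg/L.
e^(−k_d t) = e^(−0.212×0.5020) = 0.8990; e^(−k_a t) = e^(−1.29×0.5020) = 0.5233.
D = 4.504 × (0.8990 − 0.5233) + 3.49 × 0.5233 = 1.692 + 1.826 = 3.518 mg/L.

D ≈ 3.52 mg/L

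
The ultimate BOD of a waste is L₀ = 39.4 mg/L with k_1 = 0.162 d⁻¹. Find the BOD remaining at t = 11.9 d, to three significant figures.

L ≈ 5.73 mg/L

L_t = L₀ e^(−k_1 t) = 39.4 × e^(−0.162×11.9) = 39.4 × 0.1455 = 5.731 mg/L.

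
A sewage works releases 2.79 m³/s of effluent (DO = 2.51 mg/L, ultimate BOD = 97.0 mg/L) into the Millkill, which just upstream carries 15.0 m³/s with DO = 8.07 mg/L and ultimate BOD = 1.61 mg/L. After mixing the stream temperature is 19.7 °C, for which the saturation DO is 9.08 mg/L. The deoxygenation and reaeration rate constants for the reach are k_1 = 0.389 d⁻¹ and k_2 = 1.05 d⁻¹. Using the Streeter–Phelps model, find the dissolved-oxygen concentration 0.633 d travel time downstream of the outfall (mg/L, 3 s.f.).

DO ≈ 5.51 mg/L

Mixed DO = (15.0×8.07 + 2.79×2.51)/(15.0+2.79) = 128.1/17.79 = 7.198 mg/L.
Mixed L₀ = (15.0×1.61 + 2.79×97.0)/(17.79) = 294.8/17.79 = 16.57 mg/L.
Initial deficit D₀ = C_s − DO₀ = 9.08 − 7.198 = 1.882 mg/L.
D(0.633) = [0.389×16.57/(1.05−0.389)](e^(−0.389×0.633) − e^(−1.05×0.633)) + 1.882 e^(−1.05×0.633)
= 9.751 × (0.7817 − 0.5145) + 1.882 × 0.5145 = 3.575 mg/L.
DO = 9.08 − 3.575 = 5.505 mg/L.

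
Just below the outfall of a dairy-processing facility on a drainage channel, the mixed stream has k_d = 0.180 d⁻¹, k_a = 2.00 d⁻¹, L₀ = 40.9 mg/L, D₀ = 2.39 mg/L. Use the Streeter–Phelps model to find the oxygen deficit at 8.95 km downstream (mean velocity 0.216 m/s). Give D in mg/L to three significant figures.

Travel time t = x/v = 8.95 km / (0.216 m/s) = 8950 m / 0.216 m/s = 41440 s = 0.4796 d.
k_d L₀/(k_a−k_d) = 0.180×40.9/(2.00−0.180) = 7.362/1.820 = 4.045 mg/L.
e^(−k_d t) = e^(−0.180×0.4796) = 0.9173; e^(−k_a t) = e^(−2.00×0.4796) = 0.3832.
D = 4.045 × (0.9173 − 0.3832) + 2.39 × 0.3832 = 2.160 + 0.9159 = 3.076 mg/L.

D ≈ 3.08 mg/L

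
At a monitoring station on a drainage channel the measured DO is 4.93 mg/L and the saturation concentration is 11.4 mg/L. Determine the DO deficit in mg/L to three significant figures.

D = C_s − C = 11.4 − 4.93 = 6.47 mg/L.

D ≈ 6.47 mg/L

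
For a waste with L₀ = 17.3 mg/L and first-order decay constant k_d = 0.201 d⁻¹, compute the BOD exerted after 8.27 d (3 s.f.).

y_t = L₀(1 − e^(−k_d t)) = 17.3 × (1 − e^(−0.201×8.27))
= 17.3 × (1 − 0.1897) = 17.3 × 0.8103 = 14.02 mg/L.

y ≈ 14.0 mg/L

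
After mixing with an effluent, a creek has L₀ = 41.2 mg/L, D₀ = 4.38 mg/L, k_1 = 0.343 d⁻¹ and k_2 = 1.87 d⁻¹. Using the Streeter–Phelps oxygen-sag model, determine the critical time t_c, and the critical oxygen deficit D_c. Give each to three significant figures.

t_c ≈ 0.691 d; D_c ≈ 5.96 mg/L

With k_2/k_1 = 5.452 and 1 − D₀(k_2−k_1)/(k_1 L₀) = 0.5267,
t_c = ln(5.452 × 0.5267) / (1.87 − 0.343) = ln(2.872) / 1.527 = 1.055/1.527 = 0.6908 d.
L(t_c) = L₀ e^(−k_1 t_c) = 41.2 × 0.7890 = 32.51 mg/L, and at the critical point k_2 D_c = k_1 L, so D_c = (0.343/1.87) × 32.51 = 5.963 mg/L.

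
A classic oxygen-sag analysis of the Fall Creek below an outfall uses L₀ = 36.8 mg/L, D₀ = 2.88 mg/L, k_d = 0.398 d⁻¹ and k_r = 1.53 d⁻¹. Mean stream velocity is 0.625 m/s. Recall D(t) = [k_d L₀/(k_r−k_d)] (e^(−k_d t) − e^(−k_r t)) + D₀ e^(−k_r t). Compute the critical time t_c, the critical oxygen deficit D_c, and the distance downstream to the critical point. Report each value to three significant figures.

t_c ≈ 0.967 d; D_c ≈ 6.51 mg/L; x_c ≈ 52.2 km

With k_r/k_d = 3.844 and 1 − D₀(k_r−k_d)/(k_d L₀) = 0.7774,
t_c = ln(3.844 × 0.7774) / (1.53 − 0.398) = ln(2.989) / 1.132 = 1.095/1.132 = 0.9671 d.
L(t_c) = L₀ e^(−k_d t_c) = 36.8 × 0.6805 = 25.04 mg/L, and at the critical point k_r D_c = k_d L, so D_c = (0.398/1.53) × 25.04 = 6.514 mg/L.
x_c = v t_c = 0.625 m/s × 0.9671 d × 86400 s/d = 52220 m ≈ 52.2 km.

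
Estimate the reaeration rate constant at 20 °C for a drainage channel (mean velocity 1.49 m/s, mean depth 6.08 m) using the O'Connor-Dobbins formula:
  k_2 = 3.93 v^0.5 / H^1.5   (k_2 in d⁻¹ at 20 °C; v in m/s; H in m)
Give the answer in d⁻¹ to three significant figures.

k_2 ≈ 0.320 d⁻¹

k_2 = 3.93 × 1.49^0.5 / 6.08^1.5 = 3.93 × 1.221 / 14.99 = 0.3200 d⁻¹.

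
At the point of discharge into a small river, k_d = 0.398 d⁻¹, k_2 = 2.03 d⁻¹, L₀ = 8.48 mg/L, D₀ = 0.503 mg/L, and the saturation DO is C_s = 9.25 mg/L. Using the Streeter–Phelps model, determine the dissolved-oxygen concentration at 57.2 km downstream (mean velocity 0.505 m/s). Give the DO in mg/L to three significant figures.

Travel time t = x/v = 57.2 km / (0.505 m/s) = 57200 m / 0.505 m/s = 113300 s = 1.311 d.
k_d L₀/(k_2−k_d) = 0.398×8.48/(2.03−0.398) = 3.375/1.632 = 2.068 mg/L.
e^(−k_d t) = e^(−0.398×1.311) = 0.5935; e^(−k_2 t) = e^(−2.03×1.311) = 0.06986.
D = 2.068 × (0.5935 − 0.06986) + 0.503 × 0.06986 = 1.083 + 0.03514 = 1.118 mg/L.
DO = C_s − D = 9.25 − 1.118 = 8.132 mg/L.

DO ≈ 8.13 mg/L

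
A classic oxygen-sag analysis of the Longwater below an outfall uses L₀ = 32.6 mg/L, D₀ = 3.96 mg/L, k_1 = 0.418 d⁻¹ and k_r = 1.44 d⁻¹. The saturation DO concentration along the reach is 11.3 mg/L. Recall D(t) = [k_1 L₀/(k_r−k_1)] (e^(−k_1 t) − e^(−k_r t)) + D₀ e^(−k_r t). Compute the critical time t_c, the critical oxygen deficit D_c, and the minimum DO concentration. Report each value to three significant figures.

t_c ≈ 0.865 d; D_c ≈ 6.59 mg/L; min DO ≈ 4.71 mg/L

At the critical point dD/dt = 0, so k_1 L₀ e^(−k_1 t) = k_r D. Substituting D(t) from the Streeter–Phelps equation and solving for t gives
t_c = ln[(k_r/k_1)(1 − D₀(k_r−k_1)/(k_1 L₀))] / (k_r−k_1).
Here k_r−k_1 = 1.022 d⁻¹ and 1 − D₀(k_r−k_1)/(k_1 L₀) = 1 − 3.96×1.022/(0.418×32.6) = 0.7030, so
t_c = ln(3.445 × 0.7030) / 1.022 = 0.8845 / 1.022 = 0.8655 d.
L(t_c) = L₀ e^(−k_1 t_c) = 32.6 × 0.6964 = 22.70 mg/L, and at the critical point k_r D_c = k_1 L, so D_c = (0.418/1.44) × 22.70 = 6.590 mg/L.
Minimum DO = C_s − D_c = 11.3 − 6.590 = 4.710 mg/L.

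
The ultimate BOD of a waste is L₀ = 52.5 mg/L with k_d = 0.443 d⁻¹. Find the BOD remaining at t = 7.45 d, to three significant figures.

L_t = L₀ e^(−k_d t) = 52.5 × e^(−0.443×7.45) = 52.5 × 0.03687 = 1.936 mg/L.

L ≈ 1.94 mg/L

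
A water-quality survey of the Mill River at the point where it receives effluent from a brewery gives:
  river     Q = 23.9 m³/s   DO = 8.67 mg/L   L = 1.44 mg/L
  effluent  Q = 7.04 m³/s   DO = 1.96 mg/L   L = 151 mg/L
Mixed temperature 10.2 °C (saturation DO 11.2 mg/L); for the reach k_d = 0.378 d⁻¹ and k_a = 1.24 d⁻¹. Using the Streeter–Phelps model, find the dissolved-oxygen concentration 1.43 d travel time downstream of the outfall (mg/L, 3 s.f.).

DO ≈ 4.09 mg/L

Mixed DO = (23.9×8.67 + 7.04×1.96)/(23.9+7.04) = 221.0/30.94 = 7.143 mg/L.
Mixed L₀ = (23.9×1.44 + 7.04×151)/(30.94) = 1097/30.94 = 35.47 mg/L.
Initial deficit D₀ = C_s − DO₀ = 11.2 − 7.143 = 4.057 mg/L.
D(1.43) = [0.378×35.47/(1.24−0.378)](e^(−0.378×1.43) − e^(−1.24×1.43)) + 4.057 e^(−1.24×1.43)
= 15.55 × (0.5824 − 0.1698) + 4.057 × 0.1698 = 7.107 mg/L.
DO = 11.2 − 7.107 = 4.093 mg/L.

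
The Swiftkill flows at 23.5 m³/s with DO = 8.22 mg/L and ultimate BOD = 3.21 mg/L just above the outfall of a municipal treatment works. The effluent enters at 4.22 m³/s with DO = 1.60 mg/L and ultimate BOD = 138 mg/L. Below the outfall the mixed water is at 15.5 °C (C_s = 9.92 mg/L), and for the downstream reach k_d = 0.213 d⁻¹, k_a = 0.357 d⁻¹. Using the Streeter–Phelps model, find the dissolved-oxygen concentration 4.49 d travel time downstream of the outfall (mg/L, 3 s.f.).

Mixed DO = (23.5×8.22 + 4.22×1.60)/(23.5+4.22) = 199.9/27.72 = 7.212 mg/L.
Mixed L₀ = (23.5×3.21 + 4.22×138)/(27.72) = 657.8/27.72 = 23.73 mg/L.
Initial deficit D₀ = C_s − DO₀ = 9.92 − 7.212 = 2.708 mg/L.
D(4.49) = [0.213×23.73/(0.357−0.213)](e^(−0.213×4.49) − e^(−0.357×4.49)) + 2.708 e^(−0.357×4.49)
= 35.10 × (0.3843 − 0.2013) + 2.708 × 0.2013 = 6.968 mg/L.
DO = 9.92 − 6.968 = 2.952 mg/L.

DO ≈ 2.95 mg/L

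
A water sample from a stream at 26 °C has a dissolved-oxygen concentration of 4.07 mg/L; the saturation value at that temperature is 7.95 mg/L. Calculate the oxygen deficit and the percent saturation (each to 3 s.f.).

D ≈ 3.88 mg/L; 51.2 % saturation

D = C_s − C = 7.95 − 4.07 = 3.88 mg/L.
% saturation = 4.07/7.95 × 100 = 51.2 %.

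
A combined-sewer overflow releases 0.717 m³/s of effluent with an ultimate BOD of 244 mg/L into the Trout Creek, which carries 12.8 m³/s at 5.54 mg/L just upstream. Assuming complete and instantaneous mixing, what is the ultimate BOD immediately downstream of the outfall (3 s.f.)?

18.2 mg/L

Flow-weighted mixing: C = (Q_r C_r + Q_w C_w)/(Q_r + Q_w)
= (12.8×5.54 + 0.717×244)/(12.8 + 0.717) = 245.9/13.52 = 18.19 mg/L.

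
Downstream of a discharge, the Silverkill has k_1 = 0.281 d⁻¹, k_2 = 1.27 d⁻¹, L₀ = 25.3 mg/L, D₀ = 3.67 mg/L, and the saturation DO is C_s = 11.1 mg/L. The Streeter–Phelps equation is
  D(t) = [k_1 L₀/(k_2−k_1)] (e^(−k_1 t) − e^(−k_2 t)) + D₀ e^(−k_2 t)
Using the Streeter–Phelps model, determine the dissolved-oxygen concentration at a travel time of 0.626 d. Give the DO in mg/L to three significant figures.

k_1 L₀/(k_2−k_1) = 0.281×25.3/(1.27−0.281) = 7.109/0.9890 = 7.188 mg/L.
e^(−k_1 t) = e^(−0.281×0.6260) = 0.8387; e^(−k_2 t) = e^(−1.27×0.6260) = 0.4516.
D = 7.188 × (0.8387 − 0.4516) + 3.67 × 0.4516 = 2.783 + 1.657 = 4.440 mg/L.
DO = C_s − D = 11.1 − 4.440 = 6.660 mg/L.

DO ≈ 6.66 mg/L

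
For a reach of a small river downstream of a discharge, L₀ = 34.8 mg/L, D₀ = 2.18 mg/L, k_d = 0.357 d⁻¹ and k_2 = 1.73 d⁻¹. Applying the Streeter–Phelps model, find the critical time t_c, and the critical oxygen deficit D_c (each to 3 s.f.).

t_c ≈ 0.949 d; D_c ≈ 5.12 mg/L

With k_2/k_d = 4.846 and 1 − D₀(k_2−k_d)/(k_d L₀) = 0.7591,
t_c = ln(4.846 × 0.7591) / (1.73 − 0.357) = ln(3.678) / 1.373 = 1.302/1.373 = 0.9486 d.
L(t_c) = L₀ e^(−k_d t_c) = 34.8 × 0.7127 = 24.80 mg/L, and at the critical point k_2 D_c = k_d L, so D_c = (0.357/1.73) × 24.80 = 5.118 mg/L.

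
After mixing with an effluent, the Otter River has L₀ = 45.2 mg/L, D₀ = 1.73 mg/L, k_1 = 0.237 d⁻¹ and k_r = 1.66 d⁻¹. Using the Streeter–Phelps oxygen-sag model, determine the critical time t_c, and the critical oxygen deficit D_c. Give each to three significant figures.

t_c ≈ 1.18 d; D_c ≈ 4.87 mg/L

With k_r/k_1 = 7.004 and 1 − D₀(k_r−k_1)/(k_1 L₀) = 0.7702,
t_c = ln(7.004 × 0.7702) / (1.66 − 0.237) = ln(5.395) / 1.423 = 1.685/1.423 = 1.184 d.
D_c = (k_1/k_r) L₀ e^(−k_1 t_c) = (0.237/1.66) × 45.2 × e^(−0.237×1.184) = 0.1428 × 45.2 × 0.7553 = 4.874 mg/L.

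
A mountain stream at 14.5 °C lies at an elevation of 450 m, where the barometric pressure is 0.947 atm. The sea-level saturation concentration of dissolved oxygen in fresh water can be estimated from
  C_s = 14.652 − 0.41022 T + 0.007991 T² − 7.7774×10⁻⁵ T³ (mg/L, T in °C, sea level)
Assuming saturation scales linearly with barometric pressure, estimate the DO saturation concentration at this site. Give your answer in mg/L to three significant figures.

C_s ≈ 9.61 mg/L

At sea level: C_s = 14.652 − 0.41022×14.5 + 0.007991×14.5² − 7.7774×10⁻⁵×14.5³ = 10.15 mg/L.
Pressure correction: C_s' = 10.15 × 0.947 = 9.609 mg/L.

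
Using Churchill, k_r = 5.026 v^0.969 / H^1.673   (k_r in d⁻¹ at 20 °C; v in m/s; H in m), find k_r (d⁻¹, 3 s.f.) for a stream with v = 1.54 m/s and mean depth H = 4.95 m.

k_r ≈ 0.526 d⁻¹

k_r = 5.026 × 1.54^0.969 / 4.95^1.673 = 5.026 × 1.520 / 14.52 = 0.5258 d⁻¹.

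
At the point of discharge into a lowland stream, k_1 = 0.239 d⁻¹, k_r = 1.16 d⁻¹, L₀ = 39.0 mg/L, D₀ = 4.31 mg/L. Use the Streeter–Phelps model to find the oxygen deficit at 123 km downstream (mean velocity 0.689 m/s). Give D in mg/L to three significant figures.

Travel time t = x/v = 123 km / (0.689 m/s) = 123000 m / 0.689 m/s = 178500 s = 2.066 d.
k_1 L₀/(k_r−k_1) = 0.239×39.0/(1.16−0.239) = 9.321/0.9210 = 10.12 mg/L.
e^(−k_1 t) = e^(−0.239×2.066) = 0.6103; e^(−k_r t) = e^(−1.16×2.066) = 0.09101.
D = 10.12 × (0.6103 − 0.09101) + 4.31 × 0.09101 = 5.255 + 0.3923 = 5.648 mg/L.

D ≈ 5.65 mg/L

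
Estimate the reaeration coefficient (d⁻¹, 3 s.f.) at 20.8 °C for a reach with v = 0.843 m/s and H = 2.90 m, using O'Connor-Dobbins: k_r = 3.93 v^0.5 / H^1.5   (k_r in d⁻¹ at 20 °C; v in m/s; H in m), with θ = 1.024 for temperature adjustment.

k_r ≈ 0.745 d⁻¹

k_r(20) = 3.93 × 0.843^0.5 / 2.90^1.5 = 3.93 × 0.9182 / 4.939 = 0.7306 d⁻¹.
k_r(20.8) = 0.7306 × 1.024^(20.8−20) = 0.7306 × 1.019 = 0.7446 d⁻¹.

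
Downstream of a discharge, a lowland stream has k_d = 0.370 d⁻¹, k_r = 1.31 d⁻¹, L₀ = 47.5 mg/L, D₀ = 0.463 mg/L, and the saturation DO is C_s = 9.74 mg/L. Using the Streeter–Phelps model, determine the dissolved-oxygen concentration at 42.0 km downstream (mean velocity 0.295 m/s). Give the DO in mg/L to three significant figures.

Travel time t = x/v = 42.0 km / (0.295 m/s) = 42000 m / 0.295 m/s = 142400 s = 1.648 d.
k_d L₀/(k_r−k_d) = 0.370×47.5/(1.31−0.370) = 17.57/0.9400 = 18.70 mg/L.
e^(−k_d t) = e^(−0.370×1.648) = 0.5435; e^(−k_r t) = e^(−1.31×1.648) = 0.1155.
D = 18.70 × (0.5435 − 0.1155) + 0.463 × 0.1155 = 8.003 + 0.05347 = 8.056 mg/L.
DO = C_s − D = 9.74 − 8.056 = 1.684 mg/L.

DO ≈ 1.68 mg/L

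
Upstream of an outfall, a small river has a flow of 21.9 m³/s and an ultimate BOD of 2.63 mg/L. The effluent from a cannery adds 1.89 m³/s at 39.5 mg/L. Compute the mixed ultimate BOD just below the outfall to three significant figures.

5.56 mg/L

Flow-weighted mixing: C = (Q_r C_r + Q_w C_w)/(Q_r + Q_w)
= (21.9×2.63 + 1.89×39.5)/(21.9 + 1.89) = 132.3/23.79 = 5.559 mg/L.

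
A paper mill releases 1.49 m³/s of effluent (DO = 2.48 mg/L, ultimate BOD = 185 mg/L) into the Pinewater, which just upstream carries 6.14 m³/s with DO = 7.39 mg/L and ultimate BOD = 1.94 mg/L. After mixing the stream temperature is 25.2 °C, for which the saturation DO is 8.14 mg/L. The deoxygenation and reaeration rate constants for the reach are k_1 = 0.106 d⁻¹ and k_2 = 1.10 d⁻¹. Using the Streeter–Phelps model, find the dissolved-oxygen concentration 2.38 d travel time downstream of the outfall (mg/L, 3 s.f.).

Mixed DO = (6.14×7.39 + 1.49×2.48)/(6.14+1.49) = 49.07/7.630 = 6.431 mg/L.
Mixed L₀ = (6.14×1.94 + 1.49×185)/(7.630) = 287.6/7.630 = 37.69 mg/L.
Initial deficit D₀ = C_s − DO₀ = 8.14 − 6.431 = 1.709 mg/L.
D(2.38) = [0.106×37.69/(1.10−0.106)](e^(−0.106×2.38) − e^(−1.10×2.38)) + 1.709 e^(−1.10×2.38)
= 4.019 × (0.7770 − 0.07295) + 1.709 × 0.07295 = 2.954 mg/L.
DO = 8.14 − 2.954 = 5.186 mg/L.

DO ≈ 5.19 mg/L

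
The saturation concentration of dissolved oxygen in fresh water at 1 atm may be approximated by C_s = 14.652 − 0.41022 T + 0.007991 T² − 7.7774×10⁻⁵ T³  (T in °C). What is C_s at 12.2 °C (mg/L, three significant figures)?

C_s ≈ 10.7 mg/L

C_s = 14.652 − 0.41022×12.2 + 0.007991×12.2² − 7.7774×10⁻⁵×12.2³ = 10.70 mg/L.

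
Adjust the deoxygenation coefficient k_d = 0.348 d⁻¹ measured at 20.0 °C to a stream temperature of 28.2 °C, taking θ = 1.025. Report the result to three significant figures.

k_d(T₂) = k_d(T₁) · θ^(T₂−T₁) = 0.348 × 1.025^(28.2−20.0)
= 0.348 × 1.025^8.20 = 0.348 × 1.224 = 0.4261 d⁻¹.

k_d ≈ 0.426 d⁻¹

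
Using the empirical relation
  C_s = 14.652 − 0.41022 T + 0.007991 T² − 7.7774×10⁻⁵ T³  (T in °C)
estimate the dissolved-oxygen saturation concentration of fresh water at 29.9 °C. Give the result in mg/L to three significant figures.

C_s ≈ 7.45 mg/L

C_s = 14.652 − 0.41022×29.9 + 0.007991×29.9² − 7.7774×10⁻⁵×29.9³ = 7.451 mg/L.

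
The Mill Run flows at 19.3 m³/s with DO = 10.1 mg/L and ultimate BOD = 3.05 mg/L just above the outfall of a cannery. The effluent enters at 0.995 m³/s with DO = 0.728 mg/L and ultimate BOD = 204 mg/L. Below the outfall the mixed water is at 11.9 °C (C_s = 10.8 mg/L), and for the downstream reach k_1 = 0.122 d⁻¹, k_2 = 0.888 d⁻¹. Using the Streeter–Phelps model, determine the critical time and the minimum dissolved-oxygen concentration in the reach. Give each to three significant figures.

t_c ≈ 1.51 d; minimum DO ≈ 9.33 mg/L

Mixed DO = (19.3×10.1 + 0.995×0.728)/(19.3+0.995) = 195.7/20.30 = 9.641 mg/L.
Mixed L₀ = (19.3×3.05 + 0.995×204)/(20.30) = 261.8/20.30 = 12.90 mg/L.
Initial deficit D₀ = C_s − DO₀ = 10.8 − 9.641 = 1.159 mg/L.
t_c = (1/0.7660) ln[(0.888/0.122)(1 − 1.159×0.7660/(0.122×12.90))] = 1.305 × ln(3.172) = 1.507 d.
D_c = (0.122/0.888) × 12.90 × e^(−0.122×1.507) = 0.1374 × 12.90 × 0.8321 = 1.475 mg/L.
Minimum DO = 10.8 − 1.475 = 9.325 mg/L.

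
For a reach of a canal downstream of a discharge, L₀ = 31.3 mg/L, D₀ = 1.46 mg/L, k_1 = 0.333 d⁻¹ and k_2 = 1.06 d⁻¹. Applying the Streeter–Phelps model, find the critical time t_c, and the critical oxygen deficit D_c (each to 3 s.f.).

t_c ≈ 1.44 d; D_c ≈ 6.08 mg/L

t_c = [1/(k_2−k_1)] ln[(k_2/k_1)(1 − D₀(k_2−k_1)/(k_1 L₀))]
= [1/(1.06−0.333)] ln[(1.06/0.333)(1 − 1.46×0.7270/(0.333×31.3))]
= (1/0.7270) ln[3.183 × 0.8982] = 1.376 × ln(2.859) = 1.376 × 1.050 = 1.445 d.
D_c = (k_1/k_2) L₀ e^(−k_1 t_c) = (0.333/1.06) × 31.3 × e^(−0.333×1.445) = 0.3142 × 31.3 × 0.6181 = 6.077 mg/L.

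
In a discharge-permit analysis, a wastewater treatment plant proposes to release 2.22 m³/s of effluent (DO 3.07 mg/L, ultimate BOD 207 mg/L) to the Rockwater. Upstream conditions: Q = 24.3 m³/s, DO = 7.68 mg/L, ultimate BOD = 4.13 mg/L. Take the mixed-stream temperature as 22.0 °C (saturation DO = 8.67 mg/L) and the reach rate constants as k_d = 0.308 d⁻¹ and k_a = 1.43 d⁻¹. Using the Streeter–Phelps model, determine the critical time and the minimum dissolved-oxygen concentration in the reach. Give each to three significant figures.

t_c ≈ 1.13 d; minimum DO ≈ 5.46 mg/L

Mixed DO = (24.3×7.68 + 2.22×3.07)/(24.3+2.22) = 193.4/26.52 = 7.294 mg/L.
Mixed L₀ = (24.3×4.13 + 2.22×207)/(26.52) = 559.9/26.52 = 21.11 mg/L.
Initial deficit D₀ = C_s − DO₀ = 8.67 − 7.294 = 1.376 mg/L.
t_c = (1/1.122) ln[(1.43/0.308)(1 − 1.376×1.122/(0.308×21.11))] = 0.8913 × ln(3.541) = 1.127 d.
D_c = (0.308/1.43) × 21.11 × e^(−0.308×1.127) = 0.2154 × 21.11 × 0.7068 = 3.214 mg/L.
Minimum DO = 8.67 − 3.214 = 5.456 mg/L.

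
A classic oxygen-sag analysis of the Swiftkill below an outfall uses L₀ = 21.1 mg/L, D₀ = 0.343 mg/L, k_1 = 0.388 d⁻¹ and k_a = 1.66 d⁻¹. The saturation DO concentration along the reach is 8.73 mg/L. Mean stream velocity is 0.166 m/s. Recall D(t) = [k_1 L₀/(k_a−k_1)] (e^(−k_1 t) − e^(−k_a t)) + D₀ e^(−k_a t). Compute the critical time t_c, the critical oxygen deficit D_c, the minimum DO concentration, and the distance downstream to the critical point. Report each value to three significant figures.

t_c ≈ 1.10 d; D_c ≈ 3.22 mg/L; min DO ≈ 5.51 mg/L; x_c ≈ 15.8 km

With k_a/k_1 = 4.278 and 1 − D₀(k_a−k_1)/(k_1 L₀) = 0.9467,
t_c = ln(4.278 × 0.9467) / (1.66 − 0.388) = ln(4.050) / 1.272 = 1.399/1.272 = 1.100 d.
L(t_c) = L₀ e^(−k_1 t_c) = 21.1 × 0.6527 = 13.77 mg/L, and at the critical point k_a D_c = k_1 L, so D_c = (0.388/1.66) × 13.77 = 3.219 mg/L.
Minimum DO = C_s − D_c = 8.73 − 3.219 = 5.511 mg/L.
x_c = v t_c = 0.166 m/s × 1.100 d × 86400 s/d = 15770 m ≈ 15.8 km.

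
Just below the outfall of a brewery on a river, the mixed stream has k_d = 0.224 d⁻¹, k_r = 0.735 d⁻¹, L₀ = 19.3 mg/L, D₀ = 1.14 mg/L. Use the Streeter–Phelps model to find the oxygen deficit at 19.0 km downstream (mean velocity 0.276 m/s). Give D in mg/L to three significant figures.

Travel time t = x/v = 19.0 km / (0.276 m/s) = 19000 m / 0.276 m/s = 68840 s = 0.7968 d.
k_d L₀/(k_r−k_d) = 0.224×19.3/(0.735−0.224) = 4.323/0.5110 = 8.460 mg/L.
e^(−k_d t) = e^(−0.224×0.7968) = 0.8365; e^(−k_r t) = e^(−0.735×0.7968) = 0.5568.
D = 8.460 × (0.8365 − 0.5568) + 1.14 × 0.5568 = 2.367 + 0.6347 = 3.002 mg/L.

D ≈ 3.00 mg/L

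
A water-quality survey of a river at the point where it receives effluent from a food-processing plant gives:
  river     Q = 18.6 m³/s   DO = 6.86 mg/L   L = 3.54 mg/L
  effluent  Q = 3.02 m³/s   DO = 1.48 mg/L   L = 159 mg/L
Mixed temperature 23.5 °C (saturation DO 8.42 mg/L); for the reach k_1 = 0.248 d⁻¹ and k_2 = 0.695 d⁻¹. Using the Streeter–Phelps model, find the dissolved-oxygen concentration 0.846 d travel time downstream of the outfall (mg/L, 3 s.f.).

Mixed DO = (18.6×6.86 + 3.02×1.48)/(18.6+3.02) = 132.1/21.62 = 6.108 mg/L.
Mixed L₀ = (18.6×3.54 + 3.02×159)/(21.62) = 546.0/21.62 = 25.26 mg/L.
Initial deficit D₀ = C_s − DO₀ = 8.42 − 6.108 = 2.312 mg/L.
D(0.846) = [0.248×25.26/(0.695−0.248)](e^(−0.248×0.846) − e^(−0.695×0.846)) + 2.312 e^(−0.695×0.846)
= 14.01 × (0.8107 − 0.5555) + 2.312 × 0.5555 = 4.861 mg/L.
DO = 8.42 − 4.861 = 3.559 mg/L.

DO ≈ 3.56 mg/L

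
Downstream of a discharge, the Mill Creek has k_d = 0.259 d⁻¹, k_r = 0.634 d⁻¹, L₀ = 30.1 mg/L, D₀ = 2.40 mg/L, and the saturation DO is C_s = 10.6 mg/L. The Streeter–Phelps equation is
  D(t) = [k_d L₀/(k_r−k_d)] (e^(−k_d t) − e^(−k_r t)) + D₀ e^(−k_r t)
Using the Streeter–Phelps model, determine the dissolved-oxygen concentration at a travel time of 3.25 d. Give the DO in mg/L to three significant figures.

k_d L₀/(k_r−k_d) = 0.259×30.1/(0.634−0.259) = 7.796/0.3750 = 20.79 mg/L.
e^(−k_d t) = e^(−0.259×3.250) = 0.4310; e^(−k_r t) = e^(−0.634×3.250) = 0.1274.
D = 20.79 × (0.4310 − 0.1274) + 2.40 × 0.1274 = 6.311 + 0.3057 = 6.617 mg/L.
DO = C_s − D = 10.6 − 6.617 = 3.983 mg/L.

DO ≈ 3.98 mg/L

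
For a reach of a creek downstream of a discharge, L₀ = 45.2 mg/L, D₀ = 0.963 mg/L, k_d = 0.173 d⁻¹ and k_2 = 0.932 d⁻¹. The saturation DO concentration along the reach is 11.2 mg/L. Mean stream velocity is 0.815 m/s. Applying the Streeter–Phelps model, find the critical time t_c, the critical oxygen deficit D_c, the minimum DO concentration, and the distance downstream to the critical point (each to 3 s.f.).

t_c ≈ 2.09 d; D_c ≈ 5.84 mg/L; min DO ≈ 5.36 mg/L; x_c ≈ 147 km

With k_2/k_d = 5.387 and 1 − D₀(k_2−k_d)/(k_d L₀) = 0.9065,
t_c = ln(5.387 × 0.9065) / (0.932 − 0.173) = ln(4.884) / 0.7590 = 1.586/0.7590 = 2.089 d.
L(t_c) = L₀ e^(−k_d t_c) = 45.2 × 0.6966 = 31.49 mg/L, and at the critical point k_2 D_c = k_d L, so D_c = (0.173/0.932) × 31.49 = 5.845 mg/L.
Minimum DO = C_s − D_c = 11.2 − 5.845 = 5.355 mg/L.
x_c = v t_c = 0.815 m/s × 2.089 d × 86400 s/d = 147100 m ≈ 147 km.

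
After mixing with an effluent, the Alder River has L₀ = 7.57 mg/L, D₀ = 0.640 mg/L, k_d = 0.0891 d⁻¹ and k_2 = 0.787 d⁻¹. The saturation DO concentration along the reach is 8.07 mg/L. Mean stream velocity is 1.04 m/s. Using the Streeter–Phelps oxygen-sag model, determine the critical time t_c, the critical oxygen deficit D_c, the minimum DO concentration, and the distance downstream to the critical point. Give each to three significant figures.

t_c ≈ 1.57 d; D_c ≈ 0.745 mg/L; min DO ≈ 7.32 mg/L; x_c ≈ 141 km

With k_2/k_d = 8.833 and 1 − D₀(k_2−k_d)/(k_d L₀) = 0.3378,
t_c = ln(8.833 × 0.3378) / (0.787 − 0.0891) = ln(2.984) / 0.6979 = 1.093/0.6979 = 1.566 d.
L(t_c) = L₀ e^(−k_d t_c) = 7.57 × 0.8697 = 6.584 mg/L, and at the critical point k_2 D_c = k_d L, so D_c = (0.0891/0.787) × 6.584 = 0.7454 mg/L.
Minimum DO = C_s − D_c = 8.07 − 0.7454 = 7.325 mg/L.
x_c = v t_c = 1.04 m/s × 1.566 d × 86400 s/d = 140700 m ≈ 141 km.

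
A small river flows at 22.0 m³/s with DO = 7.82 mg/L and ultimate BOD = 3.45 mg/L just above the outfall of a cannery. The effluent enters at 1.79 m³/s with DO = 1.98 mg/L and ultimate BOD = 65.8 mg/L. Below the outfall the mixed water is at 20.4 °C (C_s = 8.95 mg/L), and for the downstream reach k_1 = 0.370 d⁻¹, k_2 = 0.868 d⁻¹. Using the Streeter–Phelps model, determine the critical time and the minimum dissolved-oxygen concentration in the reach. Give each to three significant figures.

t_c ≈ 1.11 d; minimum DO ≈ 6.65 mg/L

Mixed DO = (22.0×7.82 + 1.79×1.98)/(22.0+1.79) = 175.6/23.79 = 7.381 mg/L.
Mixed L₀ = (22.0×3.45 + 1.79×65.8)/(23.79) = 193.7/23.79 = 8.141 mg/L.
Initial deficit D₀ = C_s − DO₀ = 8.95 − 7.381 = 1.569 mg/L.
t_c = (1/0.4980) ln[(0.868/0.370)(1 − 1.569×0.4980/(0.370×8.141))] = 2.008 × ln(1.737) = 1.109 d.
D_c = (0.370/0.868) × 8.141 × e^(−0.370×1.109) = 0.4263 × 8.141 × 0.6634 = 2.302 mg/L.
Minimum DO = 8.95 − 2.302 = 6.648 mg/L.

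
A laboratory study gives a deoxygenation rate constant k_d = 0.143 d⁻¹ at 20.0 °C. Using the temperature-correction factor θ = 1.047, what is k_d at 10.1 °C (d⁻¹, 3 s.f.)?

k_d(T₂) = k_d(T₁) · θ^(T₂−T₁) = 0.143 × 1.047^(10.1−20.0)
= 0.143 × 1.047^-9.90 = 0.143 × 0.6346 = 0.09075 d⁻¹.

k_d ≈ 0.0908 d⁻¹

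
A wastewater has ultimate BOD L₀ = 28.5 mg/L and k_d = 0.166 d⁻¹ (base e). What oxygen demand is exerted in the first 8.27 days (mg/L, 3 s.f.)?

y ≈ 21.3 mg/L

y_t = L₀(1 − e^(−k_d t)) = 28.5 × (1 − e^(−0.166×8.27))
= 28.5 × (1 − 0.2534) = 28.5 × 0.7466 = 21.28 mg/L.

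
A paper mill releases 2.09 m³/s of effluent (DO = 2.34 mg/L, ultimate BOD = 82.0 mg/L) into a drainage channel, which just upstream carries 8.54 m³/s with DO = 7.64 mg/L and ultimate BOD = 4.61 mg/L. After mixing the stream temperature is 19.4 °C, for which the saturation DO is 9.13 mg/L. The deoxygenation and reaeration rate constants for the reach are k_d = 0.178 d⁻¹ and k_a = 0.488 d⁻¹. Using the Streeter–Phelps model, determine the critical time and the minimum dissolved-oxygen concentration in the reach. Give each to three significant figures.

t_c ≈ 2.44 d; minimum DO ≈ 4.45 mg/L

Mixed DO = (8.54×7.64 + 2.09×2.34)/(8.54+2.09) = 70.14/10.63 = 6.598 mg/L.
Mixed L₀ = (8.54×4.61 + 2.09×82.0)/(10.63) = 210.7/10.63 = 19.83 mg/L.
Initial deficit D₀ = C_s − DO₀ = 9.13 − 6.598 = 2.532 mg/L.
t_c = (1/0.3100) ln[(0.488/0.178)(1 − 2.532×0.3100/(0.178×19.83))] = 3.226 × ln(2.132) = 2.442 d.
D_c = (0.178/0.488) × 19.83 × e^(−0.178×2.442) = 0.3648 × 19.83 × 0.6475 = 4.682 mg/L.
Minimum DO = 9.13 − 4.682 = 4.448 mg/L.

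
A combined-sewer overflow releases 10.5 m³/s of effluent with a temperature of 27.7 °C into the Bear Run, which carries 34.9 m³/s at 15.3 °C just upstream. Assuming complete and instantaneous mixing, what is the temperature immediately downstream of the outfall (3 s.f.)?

18.2 °C

Flow-weighted mixing: C = (Q_r C_r + Q_w C_w)/(Q_r + Q_w)
= (34.9×15.3 + 10.5×27.7)/(34.9 + 10.5) = 824.8/45.40 = 18.17 °C.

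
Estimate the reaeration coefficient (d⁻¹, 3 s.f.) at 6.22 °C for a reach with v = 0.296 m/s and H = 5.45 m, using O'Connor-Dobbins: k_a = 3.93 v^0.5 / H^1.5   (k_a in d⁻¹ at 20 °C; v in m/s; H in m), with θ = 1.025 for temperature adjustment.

k_a ≈ 0.120 d⁻¹

k_a(20) = 3.93 × 0.296^0.5 / 5.45^1.5 = 3.93 × 0.5441 / 12.72 = 0.1681 d⁻¹.
k_a(6.22) = 0.1681 × 1.025^(6.22−20) = 0.1681 × 0.7116 = 0.1196 d⁻¹.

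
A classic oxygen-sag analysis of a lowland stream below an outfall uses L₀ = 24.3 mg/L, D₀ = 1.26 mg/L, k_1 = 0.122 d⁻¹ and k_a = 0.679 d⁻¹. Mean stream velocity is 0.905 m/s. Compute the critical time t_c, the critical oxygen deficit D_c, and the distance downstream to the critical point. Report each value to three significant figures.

t_c ≈ 2.60 d; D_c ≈ 3.18 mg/L; x_c ≈ 203 km

At the critical point dD/dt = 0, so k_1 L₀ e^(−k_1 t) = k_a D. Substituting D(t) from the Streeter–Phelps equation and solving for t gives
t_c = ln[(k_a/k_1)(1 − D₀(k_a−k_1)/(k_1 L₀))] / (k_a−k_1).
Here k_a−k_1 = 0.5570 d⁻¹ and 1 − D₀(k_a−k_1)/(k_1 L₀) = 1 − 1.26×0.5570/(0.122×24.3) = 0.7633, so
t_c = ln(5.566 × 0.7633) / 0.5570 = 1.446 / 0.5570 = 2.597 d.
L(t_c) = L₀ e^(−k_1 t_c) = 24.3 × 0.7285 = 17.70 mg/L, and at the critical point k_a D_c = k_1 L, so D_c = (0.122/0.679) × 17.70 = 3.181 mg/L.
x_c = v t_c = 0.905 m/s × 2.597 d × 86400 s/d = 203100 m ≈ 203 km.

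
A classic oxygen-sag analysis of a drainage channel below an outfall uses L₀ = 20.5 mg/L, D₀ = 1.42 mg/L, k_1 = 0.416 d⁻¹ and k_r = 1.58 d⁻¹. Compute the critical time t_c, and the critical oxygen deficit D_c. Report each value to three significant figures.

t_c ≈ 0.961 d; D_c ≈ 3.62 mg/L

t_c = [1/(k_r−k_1)] ln[(k_r/k_1)(1 − D₀(k_r−k_1)/(k_1 L₀))]
= [1/(1.58−0.416)] ln[(1.58/0.416)(1 − 1.42×1.164/(0.416×20.5))]
= (1/1.164) ln[3.798 × 0.8062] = 0.8591 × ln(3.062) = 0.8591 × 1.119 = 0.9614 d.
D_c = (k_1/k_r) L₀ e^(−k_1 t_c) = (0.416/1.58) × 20.5 × e^(−0.416×0.9614) = 0.2633 × 20.5 × 0.6704 = 3.618 mg/L.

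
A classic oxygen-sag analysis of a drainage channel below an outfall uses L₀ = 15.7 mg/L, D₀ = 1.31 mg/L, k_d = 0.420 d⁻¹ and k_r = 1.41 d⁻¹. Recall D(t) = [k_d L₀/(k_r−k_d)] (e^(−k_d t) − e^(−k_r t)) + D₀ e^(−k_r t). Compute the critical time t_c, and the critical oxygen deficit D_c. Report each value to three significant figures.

t_c ≈ 1.00 d; D_c ≈ 3.07 mg/L

With k_r/k_d = 3.357 and 1 − D₀(k_r−k_d)/(k_d L₀) = 0.8033,
t_c = ln(3.357 × 0.8033) / (1.41 − 0.420) = ln(2.697) / 0.9900 = 0.9921/0.9900 = 1.002 d.
L(t_c) = L₀ e^(−k_d t_c) = 15.7 × 0.6565 = 10.31 mg/L, and at the critical point k_r D_c = k_d L, so D_c = (0.420/1.41) × 10.31 = 3.070 mg/L.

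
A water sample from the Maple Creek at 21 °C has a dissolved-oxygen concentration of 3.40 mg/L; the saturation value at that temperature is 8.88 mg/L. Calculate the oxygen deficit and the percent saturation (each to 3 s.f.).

D = C_s − C = 8.88 − 3.40 = 5.48 mg/L.
% saturation = 3.40/8.88 × 100 = 38.3 %.

D ≈ 5.48 mg/L; 38.3 % saturation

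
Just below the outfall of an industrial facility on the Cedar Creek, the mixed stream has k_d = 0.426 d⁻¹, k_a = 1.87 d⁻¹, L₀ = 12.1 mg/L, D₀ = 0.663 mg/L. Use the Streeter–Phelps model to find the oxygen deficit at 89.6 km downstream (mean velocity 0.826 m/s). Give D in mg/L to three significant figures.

D ≈ 1.81 mg/L

Travel time t = x/v = 89.6 km / (0.826 m/s) = 89600 m / 0.826 m/s = 108500 s = 1.255 d.
k_d L₀/(k_a−k_d) = 0.426×12.1/(1.87−0.426) = 5.155/1.444 = 3.570 mg/L.
e^(−k_d t) = e^(−0.426×1.255) = 0.5858; e^(−k_a t) = e^(−1.87×1.255) = 0.09558.
D = 3.570 × (0.5858 − 0.09558) + 0.663 × 0.09558 = 1.750 + 0.06337 = 1.813 mg/L.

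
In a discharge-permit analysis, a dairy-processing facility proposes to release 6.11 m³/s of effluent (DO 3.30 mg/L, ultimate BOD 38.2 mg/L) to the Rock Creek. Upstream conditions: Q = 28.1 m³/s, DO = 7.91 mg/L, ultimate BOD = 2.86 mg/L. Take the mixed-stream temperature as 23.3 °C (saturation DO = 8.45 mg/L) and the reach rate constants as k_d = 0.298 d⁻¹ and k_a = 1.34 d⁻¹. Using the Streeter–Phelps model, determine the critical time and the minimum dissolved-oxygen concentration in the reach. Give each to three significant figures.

t_c ≈ 0.739 d; minimum DO ≈ 6.81 mg/L

Mixed DO = (28.1×7.91 + 6.11×3.30)/(28.1+6.11) = 242.4/34.21 = 7.087 mg/L.
Mixed L₀ = (28.1×2.86 + 6.11×38.2)/(34.21) = 313.8/34.21 = 9.172 mg/L.
Initial deficit D₀ = C_s − DO₀ = 8.45 − 7.087 = 1.363 mg/L.
t_c = (1/1.042) ln[(1.34/0.298)(1 − 1.363×1.042/(0.298×9.172))] = 0.9597 × ln(2.159) = 0.7388 d.
D_c = (0.298/1.34) × 9.172 × e^(−0.298×0.7388) = 0.2224 × 9.172 × 0.8024 = 1.637 mg/L.
Minimum DO = 8.45 − 1.637 = 6.813 mg/L.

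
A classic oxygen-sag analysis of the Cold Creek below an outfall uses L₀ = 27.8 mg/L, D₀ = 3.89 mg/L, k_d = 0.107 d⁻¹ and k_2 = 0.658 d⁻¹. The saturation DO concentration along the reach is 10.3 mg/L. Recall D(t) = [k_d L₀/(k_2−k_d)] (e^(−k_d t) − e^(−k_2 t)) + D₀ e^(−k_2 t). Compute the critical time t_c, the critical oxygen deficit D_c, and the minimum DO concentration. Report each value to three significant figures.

t_c ≈ 0.983 d; D_c ≈ 4.07 mg/L; min DO ≈ 6.23 mg/L

t_c = [1/(k_2−k_d)] ln[(k_2/k_d)(1 − D₀(k_2−k_d)/(k_d L₀))]
= [1/(0.658−0.107)] ln[(0.658/0.107)(1 − 3.89×0.5510/(0.107×27.8))]
= (1/0.5510) ln[6.150 × 0.2794] = 1.815 × ln(1.718) = 1.815 × 0.5414 = 0.9826 d.
L(t_c) = L₀ e^(−k_d t_c) = 27.8 × 0.9002 = 25.03 mg/L, and at the critical point k_2 D_c = k_d L, so D_c = (0.107/0.658) × 25.03 = 4.070 mg/L.
Minimum DO = C_s − D_c = 10.3 − 4.070 = 6.230 mg/L.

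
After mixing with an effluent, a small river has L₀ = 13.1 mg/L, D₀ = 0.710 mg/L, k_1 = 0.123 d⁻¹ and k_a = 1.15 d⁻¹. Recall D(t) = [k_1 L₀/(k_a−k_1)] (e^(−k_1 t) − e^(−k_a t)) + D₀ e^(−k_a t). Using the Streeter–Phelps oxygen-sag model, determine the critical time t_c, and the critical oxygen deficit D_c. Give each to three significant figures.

At the critical point dD/dt = 0, so k_1 L₀ e^(−k_1 t) = k_a D. Substituting D(t) from the Streeter–Phelps equation and solving for t gives
t_c = ln[(k_a/k_1)(1 − D₀(k_a−k_1)/(k_1 L₀))] / (k_a−k_1).
Here k_a−k_1 = 1.027 d⁻¹ and 1 − D₀(k_a−k_1)/(k_1 L₀) = 1 − 0.710×1.027/(0.123×13.1) = 0.5475, so
t_c = ln(9.350 × 0.5475) / 1.027 = 1.633 / 1.027 = 1.590 d.
L(t_c) = L₀ e^(−k_1 t_c) = 13.1 × 0.8224 = 10.77 mg/L, and at the critical point k_a D_c = k_1 L, so D_c = (0.123/1.15) × 10.77 = 1.152 mg/L.

t_c ≈ 1.59 d; D_c ≈ 1.15 mg/L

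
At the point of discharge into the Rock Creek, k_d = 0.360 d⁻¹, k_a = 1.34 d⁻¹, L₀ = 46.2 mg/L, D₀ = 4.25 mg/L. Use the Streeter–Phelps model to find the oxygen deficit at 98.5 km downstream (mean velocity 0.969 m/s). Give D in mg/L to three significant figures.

Travel time t = x/v = 98.5 km / (0.969 m/s) = 98500 m / 0.969 m/s = 101700 s = 1.177 d.
k_d L₀/(k_a−k_d) = 0.360×46.2/(1.34−0.360) = 16.63/0.9800 = 16.97 mg/L.
e^(−k_d t) = e^(−0.360×1.177) = 0.6547; e^(−k_a t) = e^(−1.34×1.177) = 0.2067.
D = 16.97 × (0.6547 − 0.2067) + 4.25 × 0.2067 = 7.604 + 0.8784 = 8.482 mg/L.

D ≈ 8.48 mg/L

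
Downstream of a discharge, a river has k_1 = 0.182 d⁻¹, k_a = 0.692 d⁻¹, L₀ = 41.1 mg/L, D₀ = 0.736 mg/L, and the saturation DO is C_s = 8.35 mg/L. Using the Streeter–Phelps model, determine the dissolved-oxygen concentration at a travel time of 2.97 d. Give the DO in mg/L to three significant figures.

DO ≈ 1.59 mg/L

k_1 L₀/(k_a−k_1) = 0.182×41.1/(0.692−0.182) = 7.480/0.5100 = 14.67 mg/L.
e^(−k_1 t) = e^(−0.182×2.970) = 0.5824; e^(−k_a t) = e^(−0.692×2.970) = 0.1281.
D = 14.67 × (0.5824 − 0.1281) + 0.736 × 0.1281 = 6.664 + 0.09425 = 6.759 mg/L.
DO = C_s − D = 8.35 − 6.759 = 1.591 mg/L.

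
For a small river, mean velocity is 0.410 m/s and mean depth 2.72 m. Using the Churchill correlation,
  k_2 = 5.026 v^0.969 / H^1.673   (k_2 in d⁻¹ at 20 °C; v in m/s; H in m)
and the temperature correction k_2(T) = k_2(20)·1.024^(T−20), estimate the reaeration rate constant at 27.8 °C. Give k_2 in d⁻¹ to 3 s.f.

k_2 ≈ 0.478 d⁻¹

k_2(20) = 5.026 × 0.410^0.969 / 2.72^1.673 = 5.026 × 0.4215 / 5.334 = 0.3972 d⁻¹.
k_2(27.8) = 0.3972 × 1.024^(27.8−20) = 0.3972 × 1.203 = 0.4779 d⁻¹.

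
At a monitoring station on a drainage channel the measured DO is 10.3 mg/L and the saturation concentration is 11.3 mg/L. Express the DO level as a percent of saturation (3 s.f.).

91.2 % saturation

% saturation = C/C_s × 100 = 10.3/11.3 × 100 = 91.2 %.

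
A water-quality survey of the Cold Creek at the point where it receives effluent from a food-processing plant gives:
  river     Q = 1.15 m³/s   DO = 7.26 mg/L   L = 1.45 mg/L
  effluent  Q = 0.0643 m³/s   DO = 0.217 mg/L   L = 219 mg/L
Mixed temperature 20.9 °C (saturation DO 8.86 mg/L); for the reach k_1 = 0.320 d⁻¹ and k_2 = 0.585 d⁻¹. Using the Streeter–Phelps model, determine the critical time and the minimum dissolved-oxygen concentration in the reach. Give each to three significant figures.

t_c ≈ 1.77 d; minimum DO ≈ 4.83 mg/L

Mixed DO = (1.15×7.26 + 0.0643×0.217)/(1.15+0.0643) = 8.363/1.214 = 6.887 mg/L.
Mixed L₀ = (1.15×1.45 + 0.0643×219)/(1.214) = 15.75/1.214 = 12.97 mg/L.
Initial deficit D₀ = C_s − DO₀ = 8.86 − 6.887 = 1.973 mg/L.
t_c = (1/0.2650) ln[(0.585/0.320)(1 − 1.973×0.2650/(0.320×12.97))] = 3.774 × ln(1.598) = 1.768 d.
D_c = (0.320/0.585) × 12.97 × e^(−0.320×1.768) = 0.5470 × 12.97 × 0.5678 = 4.029 mg/L.
Minimum DO = 8.86 − 4.029 = 4.831 mg/L.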